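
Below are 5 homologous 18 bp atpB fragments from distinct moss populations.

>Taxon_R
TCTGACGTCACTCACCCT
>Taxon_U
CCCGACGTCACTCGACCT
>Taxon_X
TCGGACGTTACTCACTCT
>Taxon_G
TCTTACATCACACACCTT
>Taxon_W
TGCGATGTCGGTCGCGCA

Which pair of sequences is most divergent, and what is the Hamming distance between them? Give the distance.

Pairwise Hamming distances:
  Taxon_R vs Taxon_U: 4
  Taxon_R vs Taxon_X: 3
  Taxon_R vs Taxon_G: 4
  Taxon_R vs Taxon_W: 8
  Taxon_U vs Taxon_X: 6
  Taxon_U vs Taxon_G: 8
  Taxon_U vs Taxon_W: 8
  Taxon_X vs Taxon_G: 7
  Taxon_X vs Taxon_W: 9
  Taxon_G vs Taxon_W: 12
The largest is 12, between Taxon_G and Taxon_W.

12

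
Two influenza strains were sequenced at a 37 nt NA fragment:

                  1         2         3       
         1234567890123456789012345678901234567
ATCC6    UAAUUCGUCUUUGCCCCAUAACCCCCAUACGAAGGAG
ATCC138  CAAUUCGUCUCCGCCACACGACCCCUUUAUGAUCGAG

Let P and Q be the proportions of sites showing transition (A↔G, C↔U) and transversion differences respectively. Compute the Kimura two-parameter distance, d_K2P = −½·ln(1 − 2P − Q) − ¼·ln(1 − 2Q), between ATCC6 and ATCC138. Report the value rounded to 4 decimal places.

The sequences differ at positions 1 (U/C, transition), 11 (U/C, transition), 12 (U/C, transition), 16 (C/A, transversion), 19 (U/C, transition), 20 (A/G, transition), 26 (C/U, transition), 27 (A/U, transversion), 30 (C/U, transition), 33 (A/U, transversion), 34 (G/C, transversion).
Of the 11 differences, 7 transitions and 4 transversions over 37 sites: P = 7/37 = 0.189189, Q = 4/37 = 0.108108.
d = −0.5·ln(0.513514) − 0.25·ln(0.783784) = −0.5·(-0.666478) − 0.25·(-0.243622) = 0.3941.

0.3941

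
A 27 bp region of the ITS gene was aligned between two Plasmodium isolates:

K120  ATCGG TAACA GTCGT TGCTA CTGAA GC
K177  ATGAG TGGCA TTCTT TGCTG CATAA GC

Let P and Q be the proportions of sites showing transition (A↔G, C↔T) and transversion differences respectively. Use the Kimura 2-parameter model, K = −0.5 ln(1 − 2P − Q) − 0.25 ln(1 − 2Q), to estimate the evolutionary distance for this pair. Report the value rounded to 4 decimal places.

Mismatches occur at site 3 (C↔G, transversion), site 4 (G↔A, transition), site 7 (A↔G, transition), site 8 (A↔G, transition), site 11 (G↔T, transversion), site 14 (G↔T, transversion), site 20 (A↔G, transition), site 22 (T↔A, transversion), site 23 (G↔T, transversion).
Of the 9 differences, 4 transitions and 5 transversions over 27 sites: P = 4/27 = 0.148148, Q = 5/27 = 0.185185.
d = −0.5·ln(0.518519) − 0.25·ln(0.629630) = −0.5·(-0.656779) − 0.25·(-0.462623) = 0.4440.

0.4440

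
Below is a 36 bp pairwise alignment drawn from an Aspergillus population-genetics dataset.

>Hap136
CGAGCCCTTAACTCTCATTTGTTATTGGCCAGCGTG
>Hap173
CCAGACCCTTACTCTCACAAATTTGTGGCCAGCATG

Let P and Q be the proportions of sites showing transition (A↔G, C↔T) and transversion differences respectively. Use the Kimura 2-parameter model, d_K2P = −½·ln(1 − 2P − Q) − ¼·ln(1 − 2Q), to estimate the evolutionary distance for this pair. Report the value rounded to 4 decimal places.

0.3926

Mismatches occur at site 2 (G→C, transversion), site 5 (C→A, transversion), site 8 (T→C, transition), site 10 (A→T, transversion), site 18 (T→C, transition), site 19 (T→A, transversion), site 20 (T→A, transversion), site 21 (G→A, transition), site 24 (A→T, transversion), site 25 (T→G, transversion), site 34 (G→A, transition).
Of the 11 differences, 4 transitions and 7 transversions over 36 sites: P = 4/36 = 0.111111, Q = 7/36 = 0.194444.
d = −0.5·ln(0.583334) − 0.25·ln(0.611112) = −0.5·(-0.538995) − 0.25·(-0.492475) = 0.3926.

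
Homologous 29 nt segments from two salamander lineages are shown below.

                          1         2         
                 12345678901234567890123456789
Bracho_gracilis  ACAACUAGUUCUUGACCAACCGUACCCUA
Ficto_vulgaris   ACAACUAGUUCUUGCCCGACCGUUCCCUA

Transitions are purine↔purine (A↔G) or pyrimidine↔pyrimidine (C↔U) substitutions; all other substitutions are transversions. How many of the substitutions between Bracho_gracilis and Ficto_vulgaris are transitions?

1

Differing sites — 15:A/C (Tv); 18:A/G (Ti); 24:A/U (Tv).
Of the 3 differences, 1 transition and 2 transversions, so the answer is 1.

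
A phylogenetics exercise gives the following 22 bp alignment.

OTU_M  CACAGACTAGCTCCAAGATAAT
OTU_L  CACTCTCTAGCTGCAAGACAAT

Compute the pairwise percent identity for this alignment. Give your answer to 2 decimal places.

Differing sites — 4:A/T; 5:G/C; 6:A/T; 13:C/G; 19:T/C.
17 of the 22 sites match, so the percent identity is 17/22 × 100 = 77.27%.

77.27%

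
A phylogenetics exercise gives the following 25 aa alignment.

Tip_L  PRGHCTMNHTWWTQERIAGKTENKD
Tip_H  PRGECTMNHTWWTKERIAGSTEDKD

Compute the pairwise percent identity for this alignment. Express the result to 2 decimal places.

84.00%

Mismatches occur at site 4 (H↔E), site 14 (Q↔K), site 20 (K↔S), site 23 (N↔D).
21 of the 25 sites match, so the percent identity is 21/25 × 100 = 84.00%.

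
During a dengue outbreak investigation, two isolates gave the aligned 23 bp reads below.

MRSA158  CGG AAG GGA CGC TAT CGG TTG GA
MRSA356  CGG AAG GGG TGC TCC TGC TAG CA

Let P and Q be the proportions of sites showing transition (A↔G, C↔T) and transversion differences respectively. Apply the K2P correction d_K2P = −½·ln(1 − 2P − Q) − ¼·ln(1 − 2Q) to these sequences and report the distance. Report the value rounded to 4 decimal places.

Differing sites — 9:A/G (Ti); 10:C/T (Ti); 14:A/C (Tv); 15:T/C (Ti); 16:C/T (Ti); 18:G/C (Tv); 20:T/A (Tv); 22:G/C (Tv).
Of the 8 differences, 4 transitions and 4 transversions over 23 sites: P = 4/23 = 0.173913, Q = 4/23 = 0.173913.
d = −0.5·ln(0.478261) − 0.25·ln(0.652174) = −0.5·(-0.737599) − 0.25·(-0.427444) = 0.4757.

0.4757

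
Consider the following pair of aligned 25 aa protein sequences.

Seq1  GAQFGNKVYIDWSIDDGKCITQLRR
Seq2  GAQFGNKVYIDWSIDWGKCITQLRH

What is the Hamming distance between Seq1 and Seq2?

2

The sequences differ at positions 16 (D/W), 25 (R/H).
That gives 2 mismatches out of 25 aligned sites, so the Hamming distance is 2.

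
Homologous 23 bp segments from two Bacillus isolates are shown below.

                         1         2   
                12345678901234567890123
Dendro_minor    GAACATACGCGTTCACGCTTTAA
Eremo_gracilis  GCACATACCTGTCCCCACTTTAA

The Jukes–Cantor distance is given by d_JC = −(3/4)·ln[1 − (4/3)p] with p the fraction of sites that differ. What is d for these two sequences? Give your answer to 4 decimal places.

0.3206

Mismatches occur at site 2 (A→C), site 9 (G→C), site 10 (C→T), site 13 (T→C), site 15 (A→C), site 17 (G→A).
p = 6/23 = 0.260870.
d = −0.75 · ln(1 − (4/3)·0.260870) = −0.75 · ln(0.652173) = −0.75 · (-0.427445) = 0.3206.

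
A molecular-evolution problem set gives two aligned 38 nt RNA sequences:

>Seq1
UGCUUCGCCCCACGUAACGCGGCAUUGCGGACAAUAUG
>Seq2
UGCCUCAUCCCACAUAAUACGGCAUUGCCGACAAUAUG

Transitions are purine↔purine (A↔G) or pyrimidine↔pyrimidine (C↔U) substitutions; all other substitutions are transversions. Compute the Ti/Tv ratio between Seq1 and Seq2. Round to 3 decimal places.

Differing sites — 4:U/C (Ti); 7:G/A (Ti); 8:C/U (Ti); 14:G/A (Ti); 18:C/U (Ti); 19:G/A (Ti); 29:G/C (Tv).
Of the 7 differences, 6 transitions and 1 transversion, so Ti/Tv = 6/1 = 6.000.

6.000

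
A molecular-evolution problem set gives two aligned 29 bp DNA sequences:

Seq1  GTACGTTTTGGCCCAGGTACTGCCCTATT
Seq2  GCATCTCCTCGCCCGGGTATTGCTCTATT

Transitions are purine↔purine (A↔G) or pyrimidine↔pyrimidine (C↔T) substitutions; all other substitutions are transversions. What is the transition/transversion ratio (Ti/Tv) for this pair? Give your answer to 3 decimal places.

3.500

Mismatches occur at site 2 (T/C, transition), site 4 (C/T, transition), site 5 (G/C, transversion), site 7 (T/C, transition), site 8 (T/C, transition), site 10 (G/C, transversion), site 15 (A/G, transition), site 20 (C/T, transition), site 24 (C/T, transition).
Of the 9 differences, 7 transitions and 2 transversions, so Ti/Tv = 7/2 = 3.500.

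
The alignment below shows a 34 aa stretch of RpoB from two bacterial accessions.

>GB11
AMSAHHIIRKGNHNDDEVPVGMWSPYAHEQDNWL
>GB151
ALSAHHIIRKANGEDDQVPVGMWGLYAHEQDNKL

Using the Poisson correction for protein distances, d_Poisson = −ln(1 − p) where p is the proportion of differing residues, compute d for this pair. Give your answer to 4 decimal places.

0.2683

The sequences differ at positions 2 (M/L), 11 (G/A), 13 (H/G), 14 (N/E), 17 (E/Q), 24 (S/G), 25 (P/L), 33 (W/K).
p = 8/34 = 0.235294.
d = −ln(1 − 0.235294) = −ln(0.764706) = 0.2683.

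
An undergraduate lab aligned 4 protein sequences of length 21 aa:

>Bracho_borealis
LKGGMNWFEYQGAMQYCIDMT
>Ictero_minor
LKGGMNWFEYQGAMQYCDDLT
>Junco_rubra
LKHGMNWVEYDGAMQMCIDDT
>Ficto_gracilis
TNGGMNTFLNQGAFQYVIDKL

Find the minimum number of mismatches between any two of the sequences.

Pairwise Hamming distances:
  Bracho_borealis vs Ictero_minor: 2
  Bracho_borealis vs Junco_rubra: 5
  Bracho_borealis vs Ficto_gracilis: 9
  Ictero_minor vs Junco_rubra: 6
  Ictero_minor vs Ficto_gracilis: 10
  Junco_rubra vs Ficto_gracilis: 13
The smallest is 2, between Bracho_borealis and Ictero_minor.

2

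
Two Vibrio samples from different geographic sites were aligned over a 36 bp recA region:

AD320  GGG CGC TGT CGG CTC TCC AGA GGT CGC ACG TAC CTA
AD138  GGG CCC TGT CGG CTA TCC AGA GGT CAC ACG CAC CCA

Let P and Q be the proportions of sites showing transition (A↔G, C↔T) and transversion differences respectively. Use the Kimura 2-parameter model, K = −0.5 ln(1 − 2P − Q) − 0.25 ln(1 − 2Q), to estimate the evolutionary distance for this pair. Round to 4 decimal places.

Mismatches occur at site 5 (G/C, transversion), site 15 (C/A, transversion), site 26 (G/A, transition), site 31 (T/C, transition), site 35 (T/C, transition).
Of the 5 differences, 3 transitions and 2 transversions over 36 sites: P = 3/36 = 0.083333, Q = 2/36 = 0.055556.
d = −0.5·ln(0.777778) − 0.25·ln(0.888888) = −0.5·(-0.251314) − 0.25·(-0.117784) = 0.1551.

0.1551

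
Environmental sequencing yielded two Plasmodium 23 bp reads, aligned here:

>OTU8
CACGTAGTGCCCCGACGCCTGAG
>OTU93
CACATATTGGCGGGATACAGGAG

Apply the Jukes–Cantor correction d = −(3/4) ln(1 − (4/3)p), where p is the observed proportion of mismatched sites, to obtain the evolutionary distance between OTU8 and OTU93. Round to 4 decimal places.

Differing sites — 4:G/A; 7:G/T; 10:C/G; 12:C/G; 13:C/G; 16:C/T; 17:G/A; 19:C/A; 20:T/G.
p = 9/23 = 0.391304.
d = −0.75 · ln(1 − (4/3)·0.391304) = −0.75 · ln(0.478261) = −0.75 · (-0.737599) = 0.5532.

0.5532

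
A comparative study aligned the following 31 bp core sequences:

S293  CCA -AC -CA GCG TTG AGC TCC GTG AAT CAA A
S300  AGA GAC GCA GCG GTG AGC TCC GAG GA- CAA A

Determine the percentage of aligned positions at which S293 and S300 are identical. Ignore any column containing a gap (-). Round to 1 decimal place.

Excluding the 3 gap columns leaves 28 comparable sites.
Mismatches occur at site 1 (C↔A), site 2 (C↔G), site 13 (T↔G), site 23 (T↔A), site 25 (A↔G).
23 of the 28 comparable sites match, so the percent identity is 23/28 × 100 = 82.1%.

82.1%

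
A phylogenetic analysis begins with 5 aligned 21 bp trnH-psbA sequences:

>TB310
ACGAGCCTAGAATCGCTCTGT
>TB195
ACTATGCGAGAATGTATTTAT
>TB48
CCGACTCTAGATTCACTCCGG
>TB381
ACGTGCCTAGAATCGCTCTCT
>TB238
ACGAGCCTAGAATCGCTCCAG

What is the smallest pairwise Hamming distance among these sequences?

Pairwise Hamming distances:
  TB310 vs TB195: 9
  TB310 vs TB48: 7
  TB310 vs TB381: 2
  TB310 vs TB238: 3
  TB195 vs TB48: 13
  TB195 vs TB381: 10
  TB195 vs TB238: 10
  TB48 vs TB381: 9
  TB48 vs TB238: 6
  TB381 vs TB238: 4
The smallest is 2, between TB310 and TB381.

2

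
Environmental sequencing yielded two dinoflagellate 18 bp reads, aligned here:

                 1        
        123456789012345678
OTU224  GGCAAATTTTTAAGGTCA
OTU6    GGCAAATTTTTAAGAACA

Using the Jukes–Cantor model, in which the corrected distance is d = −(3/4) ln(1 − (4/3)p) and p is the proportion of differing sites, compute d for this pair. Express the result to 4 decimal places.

Differing sites — 15:G/A; 16:T/A.
p = 2/18 = 0.111111.
d = −0.75 · ln(1 − (4/3)·0.111111) = −0.75 · ln(0.851852) = −0.75 · (-0.160342) = 0.1203.

0.1203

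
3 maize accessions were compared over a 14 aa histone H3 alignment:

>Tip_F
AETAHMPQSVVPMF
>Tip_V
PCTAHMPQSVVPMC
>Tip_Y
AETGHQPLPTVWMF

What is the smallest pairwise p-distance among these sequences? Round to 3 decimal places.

0.214

Pairwise Hamming distances:
  Tip_F vs Tip_V: 3
  Tip_F vs Tip_Y: 6
  Tip_V vs Tip_Y: 9
The smallest is 3 mismatches, between Tip_F and Tip_V; p = 3/14 = 0.214.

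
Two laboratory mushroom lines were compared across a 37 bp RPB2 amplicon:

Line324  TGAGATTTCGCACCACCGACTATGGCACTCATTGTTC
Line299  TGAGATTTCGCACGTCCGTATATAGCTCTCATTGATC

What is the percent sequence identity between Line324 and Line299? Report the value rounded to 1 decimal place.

81.1%

The sequences differ at positions 14 (C/G), 15 (A/T), 19 (A/T), 20 (C/A), 24 (G/A), 27 (A/T), 35 (T/A).
30 of the 37 sites match, so the percent identity is 30/37 × 100 = 81.1%.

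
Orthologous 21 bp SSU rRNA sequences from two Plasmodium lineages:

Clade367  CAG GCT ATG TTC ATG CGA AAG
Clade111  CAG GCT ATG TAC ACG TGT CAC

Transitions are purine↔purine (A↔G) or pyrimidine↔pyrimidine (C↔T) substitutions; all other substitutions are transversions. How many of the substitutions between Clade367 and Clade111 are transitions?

The sequences differ at positions 11 (T/A, transversion), 14 (T/C, transition), 16 (C/T, transition), 18 (A/T, transversion), 19 (A/C, transversion), 21 (G/C, transversion).
Of the 6 differences, 2 transitions and 4 transversions, so the answer is 2.

2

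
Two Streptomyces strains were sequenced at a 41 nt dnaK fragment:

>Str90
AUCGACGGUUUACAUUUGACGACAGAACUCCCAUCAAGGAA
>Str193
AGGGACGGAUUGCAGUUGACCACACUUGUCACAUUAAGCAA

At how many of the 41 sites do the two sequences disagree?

The sequences differ at positions 2 (U/G), 3 (C/G), 9 (U/A), 12 (A/G), 15 (U/G), 21 (G/C), 25 (G/C), 26 (A/U), 27 (A/U), 28 (C/G), 31 (C/A), 35 (C/U), 39 (G/C).
That gives 13 mismatches out of 41 aligned sites, so the Hamming distance is 13.

13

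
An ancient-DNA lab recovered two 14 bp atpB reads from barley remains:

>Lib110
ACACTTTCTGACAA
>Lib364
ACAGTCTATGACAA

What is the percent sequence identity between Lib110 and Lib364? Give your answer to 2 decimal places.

78.57%

Differing sites — 4:C/G; 6:T/C; 8:C/A.
11 of the 14 sites match, so the percent identity is 11/14 × 100 = 78.57%.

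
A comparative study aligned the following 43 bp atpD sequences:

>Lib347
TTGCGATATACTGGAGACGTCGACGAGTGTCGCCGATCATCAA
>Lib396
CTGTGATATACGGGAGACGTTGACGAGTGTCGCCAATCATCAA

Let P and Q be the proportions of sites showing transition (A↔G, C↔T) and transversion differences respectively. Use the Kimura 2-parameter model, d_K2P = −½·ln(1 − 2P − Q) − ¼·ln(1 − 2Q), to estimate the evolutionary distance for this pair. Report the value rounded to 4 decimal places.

Mismatches occur at site 1 (T↔C, transition), site 4 (C↔T, transition), site 12 (T↔G, transversion), site 21 (C↔T, transition), site 35 (G↔A, transition).
Of the 5 differences, 4 transitions and 1 transversion over 43 sites: P = 4/43 = 0.093023, Q = 1/43 = 0.023256.
d = −0.5·ln(0.790698) − 0.25·ln(0.953488) = −0.5·(-0.234839) − 0.25·(-0.047628) = 0.1293.

0.1293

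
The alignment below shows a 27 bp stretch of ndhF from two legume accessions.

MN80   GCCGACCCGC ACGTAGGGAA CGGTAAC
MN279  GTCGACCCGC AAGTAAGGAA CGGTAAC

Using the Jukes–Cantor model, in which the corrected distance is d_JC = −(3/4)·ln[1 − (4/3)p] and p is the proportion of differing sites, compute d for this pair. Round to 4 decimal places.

The sequences differ at positions 2 (C/T), 12 (C/A), 16 (G/A).
p = 3/27 = 0.111111.
d = −0.75 · ln(1 − (4/3)·0.111111) = −0.75 · ln(0.851852) = −0.75 · (-0.160342) = 0.1203.

0.1203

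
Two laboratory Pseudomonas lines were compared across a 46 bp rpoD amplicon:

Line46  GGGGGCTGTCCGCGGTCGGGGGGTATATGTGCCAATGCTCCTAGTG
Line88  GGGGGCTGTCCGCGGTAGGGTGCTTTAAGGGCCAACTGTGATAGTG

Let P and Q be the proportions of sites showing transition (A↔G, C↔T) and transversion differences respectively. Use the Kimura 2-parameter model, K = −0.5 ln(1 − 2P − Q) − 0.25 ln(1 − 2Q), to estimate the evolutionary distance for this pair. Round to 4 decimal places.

The sequences differ at positions 17 (C/A, transversion), 21 (G/T, transversion), 23 (G/C, transversion), 25 (A/T, transversion), 28 (T/A, transversion), 30 (T/G, transversion), 36 (T/C, transition), 37 (G/T, transversion), 38 (C/G, transversion), 40 (C/G, transversion), 41 (C/A, transversion).
Of the 11 differences, 1 transition and 10 transversions over 46 sites: P = 1/46 = 0.021739, Q = 10/46 = 0.217391.
d = −0.5·ln(0.739131) − 0.25·ln(0.565218) = −0.5·(-0.302280) − 0.25·(-0.570544) = 0.2938.

0.2938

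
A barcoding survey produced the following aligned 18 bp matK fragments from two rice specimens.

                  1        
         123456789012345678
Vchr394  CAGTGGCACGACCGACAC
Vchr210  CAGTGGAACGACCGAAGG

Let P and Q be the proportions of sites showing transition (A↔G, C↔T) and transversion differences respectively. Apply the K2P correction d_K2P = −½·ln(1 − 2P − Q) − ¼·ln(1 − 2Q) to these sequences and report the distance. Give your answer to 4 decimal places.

The sequences differ at positions 7 (C/A, transversion), 16 (C/A, transversion), 17 (A/G, transition), 18 (C/G, transversion).
Of the 4 differences, 1 transition and 3 transversions over 18 sites: P = 1/18 = 0.055556, Q = 3/18 = 0.166667.
d = −0.5·ln(0.722221) − 0.25·ln(0.666666) = −0.5·(-0.325424) − 0.25·(-0.405466) = 0.2641.

0.2641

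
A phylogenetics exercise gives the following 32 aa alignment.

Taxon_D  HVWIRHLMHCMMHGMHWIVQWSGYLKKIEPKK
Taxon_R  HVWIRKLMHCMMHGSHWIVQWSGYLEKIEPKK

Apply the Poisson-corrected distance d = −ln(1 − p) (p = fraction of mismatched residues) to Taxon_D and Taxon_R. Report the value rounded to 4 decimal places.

Differing sites — 6:H/K; 15:M/S; 26:K/E.
p = 3/32 = 0.093750.
d = −ln(1 − 0.093750) = −ln(0.906250) = 0.0984.

0.0984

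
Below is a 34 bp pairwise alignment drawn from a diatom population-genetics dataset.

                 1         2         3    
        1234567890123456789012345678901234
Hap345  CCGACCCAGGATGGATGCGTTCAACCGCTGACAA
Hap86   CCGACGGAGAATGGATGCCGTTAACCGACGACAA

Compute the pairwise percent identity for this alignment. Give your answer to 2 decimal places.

The sequences differ at positions 6 (C/G), 7 (C/G), 10 (G/A), 19 (G/C), 20 (T/G), 22 (C/T), 28 (C/A), 29 (T/C).
26 of the 34 sites match, so the percent identity is 26/34 × 100 = 76.47%.

76.47%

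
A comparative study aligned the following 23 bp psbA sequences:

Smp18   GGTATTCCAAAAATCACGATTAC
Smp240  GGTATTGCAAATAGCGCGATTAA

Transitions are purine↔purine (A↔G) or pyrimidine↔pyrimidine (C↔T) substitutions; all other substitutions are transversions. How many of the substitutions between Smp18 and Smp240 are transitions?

Mismatches occur at site 7 (C↔G, transversion), site 12 (A↔T, transversion), site 14 (T↔G, transversion), site 16 (A↔G, transition), site 23 (C↔A, transversion).
Of the 5 differences, 1 transition and 4 transversions, so the answer is 1.

1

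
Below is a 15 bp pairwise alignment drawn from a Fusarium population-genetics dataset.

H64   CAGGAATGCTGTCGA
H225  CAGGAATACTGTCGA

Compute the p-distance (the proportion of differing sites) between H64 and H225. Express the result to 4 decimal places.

0.0667

A single mismatch occurs at site 8 (G→A).
There are 1 differences over 15 sites, so p = 1/15 = 0.0667.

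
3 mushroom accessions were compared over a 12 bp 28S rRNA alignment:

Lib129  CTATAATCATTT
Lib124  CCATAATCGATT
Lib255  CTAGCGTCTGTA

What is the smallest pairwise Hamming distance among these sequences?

3

Pairwise Hamming distances:
  Lib129 vs Lib124: 3
  Lib129 vs Lib255: 6
  Lib124 vs Lib255: 7
The smallest is 3, between Lib129 and Lib124.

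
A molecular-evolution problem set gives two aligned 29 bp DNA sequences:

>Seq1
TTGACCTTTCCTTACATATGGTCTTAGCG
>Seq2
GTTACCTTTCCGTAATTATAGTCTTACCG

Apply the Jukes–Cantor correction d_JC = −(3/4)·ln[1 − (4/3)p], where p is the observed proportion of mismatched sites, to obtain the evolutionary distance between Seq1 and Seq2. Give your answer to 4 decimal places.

0.2913

Differing sites — 1:T/G; 3:G/T; 12:T/G; 15:C/A; 16:A/T; 20:G/A; 27:G/C.
p = 7/29 = 0.241379.
d = −0.75 · ln(1 − (4/3)·0.241379) = −0.75 · ln(0.678161) = −0.75 · (-0.388371) = 0.2913.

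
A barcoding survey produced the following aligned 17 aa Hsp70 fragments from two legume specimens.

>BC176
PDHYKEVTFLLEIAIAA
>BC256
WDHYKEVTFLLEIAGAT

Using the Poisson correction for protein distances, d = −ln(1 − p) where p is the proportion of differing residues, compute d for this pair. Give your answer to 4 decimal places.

Mismatches occur at site 1 (P↔W), site 15 (I↔G), site 17 (A↔T).
p = 3/17 = 0.176471.
d = −ln(1 − 0.176471) = −ln(0.823529) = 0.1942.

0.1942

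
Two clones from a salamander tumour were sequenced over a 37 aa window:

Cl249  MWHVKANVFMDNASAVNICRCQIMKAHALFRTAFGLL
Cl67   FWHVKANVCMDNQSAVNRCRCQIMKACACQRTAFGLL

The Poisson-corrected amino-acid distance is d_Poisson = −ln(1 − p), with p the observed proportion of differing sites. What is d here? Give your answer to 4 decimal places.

0.2097

Mismatches occur at site 1 (M↔F), site 9 (F↔C), site 13 (A↔Q), site 18 (I↔R), site 27 (H↔C), site 29 (L↔C), site 30 (F↔Q).
p = 7/37 = 0.189189.
d = −ln(1 − 0.189189) = −ln(0.810811) = 0.2097.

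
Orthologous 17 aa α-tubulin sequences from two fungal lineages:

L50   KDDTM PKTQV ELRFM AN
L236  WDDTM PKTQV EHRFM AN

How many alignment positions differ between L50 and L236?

2

Mismatches occur at site 1 (K/W), site 12 (L/H).
That gives 2 mismatches out of 17 aligned sites, so the Hamming distance is 2.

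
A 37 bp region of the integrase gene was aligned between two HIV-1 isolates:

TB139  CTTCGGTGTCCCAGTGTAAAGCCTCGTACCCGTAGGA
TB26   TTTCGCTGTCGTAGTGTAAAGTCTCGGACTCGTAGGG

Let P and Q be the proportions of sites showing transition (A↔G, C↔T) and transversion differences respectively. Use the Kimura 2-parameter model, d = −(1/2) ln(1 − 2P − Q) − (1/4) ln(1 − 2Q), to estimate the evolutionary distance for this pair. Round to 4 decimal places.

0.2607

Differing sites — 1:C/T (Ti); 6:G/C (Tv); 11:C/G (Tv); 12:C/T (Ti); 22:C/T (Ti); 27:T/G (Tv); 30:C/T (Ti); 37:A/G (Ti).
Of the 8 differences, 5 transitions and 3 transversions over 37 sites: P = 5/37 = 0.135135, Q = 3/37 = 0.081081.
d = −0.5·ln(0.648649) − 0.25·ln(0.837838) = −0.5·(-0.432864) − 0.25·(-0.176931) = 0.2607.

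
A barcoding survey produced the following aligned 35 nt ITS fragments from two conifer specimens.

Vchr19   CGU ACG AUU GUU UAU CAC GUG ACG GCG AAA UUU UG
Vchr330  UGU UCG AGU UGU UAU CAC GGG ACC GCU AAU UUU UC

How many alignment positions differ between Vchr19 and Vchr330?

The sequences differ at positions 1 (C/U), 4 (A/U), 8 (U/G), 10 (G/U), 11 (U/G), 20 (U/G), 24 (G/C), 27 (G/U), 30 (A/U), 35 (G/C).
That gives 10 mismatches out of 35 aligned sites, so the Hamming distance is 10.

10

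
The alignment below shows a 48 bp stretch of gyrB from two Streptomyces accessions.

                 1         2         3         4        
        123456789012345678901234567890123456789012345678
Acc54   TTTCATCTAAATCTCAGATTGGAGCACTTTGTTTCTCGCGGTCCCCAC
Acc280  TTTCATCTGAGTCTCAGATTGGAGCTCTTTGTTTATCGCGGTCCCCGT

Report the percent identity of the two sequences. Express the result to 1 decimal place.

Mismatches occur at site 9 (A↔G), site 11 (A↔G), site 26 (A↔T), site 35 (C↔A), site 47 (A↔G), site 48 (C↔T).
42 of the 48 sites match, so the percent identity is 42/48 × 100 = 87.5%.

87.5%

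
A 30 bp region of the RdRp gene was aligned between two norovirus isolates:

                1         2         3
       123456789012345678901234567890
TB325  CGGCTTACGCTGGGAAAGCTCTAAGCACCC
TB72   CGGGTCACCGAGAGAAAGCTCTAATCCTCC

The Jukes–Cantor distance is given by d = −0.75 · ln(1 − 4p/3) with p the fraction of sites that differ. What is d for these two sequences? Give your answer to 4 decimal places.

Differing sites — 4:C/G; 6:T/C; 9:G/C; 10:C/G; 11:T/A; 13:G/A; 25:G/T; 27:A/C; 28:C/T.
p = 9/30 = 0.300000.
d = −0.75 · ln(1 − (4/3)·0.300000) = −0.75 · ln(0.600000) = −0.75 · (-0.510826) = 0.3831.

0.3831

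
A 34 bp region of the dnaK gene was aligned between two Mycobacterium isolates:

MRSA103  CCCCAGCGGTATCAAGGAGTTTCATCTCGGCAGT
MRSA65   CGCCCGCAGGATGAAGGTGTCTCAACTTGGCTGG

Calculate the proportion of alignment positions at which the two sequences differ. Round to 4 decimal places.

0.3235

Differing sites — 2:C/G; 5:A/C; 8:G/A; 10:T/G; 13:C/G; 18:A/T; 21:T/C; 25:T/A; 28:C/T; 32:A/T; 34:T/G.
There are 11 differences over 34 sites, so p = 11/34 = 0.3235.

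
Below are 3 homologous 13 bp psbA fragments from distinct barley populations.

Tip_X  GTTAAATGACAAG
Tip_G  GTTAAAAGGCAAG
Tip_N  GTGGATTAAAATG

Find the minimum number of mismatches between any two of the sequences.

Pairwise Hamming distances:
  Tip_X vs Tip_G: 2
  Tip_X vs Tip_N: 6
  Tip_G vs Tip_N: 8
The smallest is 2, between Tip_X and Tip_G.

2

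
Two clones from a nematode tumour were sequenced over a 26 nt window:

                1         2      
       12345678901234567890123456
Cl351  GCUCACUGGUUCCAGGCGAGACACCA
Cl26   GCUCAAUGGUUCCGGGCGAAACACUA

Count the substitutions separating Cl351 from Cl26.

The sequences differ at positions 6 (C/A), 14 (A/G), 20 (G/A), 25 (C/U).
That gives 4 mismatches out of 26 aligned sites, so the Hamming distance is 4.

4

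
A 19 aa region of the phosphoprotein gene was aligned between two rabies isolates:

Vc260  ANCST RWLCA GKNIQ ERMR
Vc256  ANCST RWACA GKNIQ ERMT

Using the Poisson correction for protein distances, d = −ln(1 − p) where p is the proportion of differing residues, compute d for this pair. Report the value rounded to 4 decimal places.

Mismatches occur at site 8 (L→A), site 19 (R→T).
p = 2/19 = 0.105263.
d = −ln(1 − 0.105263) = −ln(0.894737) = 0.1112.

0.1112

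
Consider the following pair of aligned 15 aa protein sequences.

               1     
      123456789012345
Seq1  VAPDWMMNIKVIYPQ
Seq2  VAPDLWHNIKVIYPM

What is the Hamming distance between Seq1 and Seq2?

The sequences differ at positions 5 (W/L), 6 (M/W), 7 (M/H), 15 (Q/M).
That gives 4 mismatches out of 15 aligned sites, so the Hamming distance is 4.

4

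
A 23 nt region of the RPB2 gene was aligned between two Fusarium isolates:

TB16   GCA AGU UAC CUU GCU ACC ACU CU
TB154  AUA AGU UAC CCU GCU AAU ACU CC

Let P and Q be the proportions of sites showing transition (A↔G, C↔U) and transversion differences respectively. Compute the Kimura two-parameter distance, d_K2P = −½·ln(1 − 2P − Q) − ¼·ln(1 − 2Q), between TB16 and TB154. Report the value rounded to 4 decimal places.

Differing sites — 1:G/A (Ti); 2:C/U (Ti); 11:U/C (Ti); 17:C/A (Tv); 18:C/U (Ti); 23:U/C (Ti).
Of the 6 differences, 5 transitions and 1 transversion over 23 sites: P = 5/23 = 0.217391, Q = 1/23 = 0.043478.
d = −0.5·ln(0.521740) − 0.25·ln(0.913044) = −0.5·(-0.650586) − 0.25·(-0.090971) = 0.3480.

0.3480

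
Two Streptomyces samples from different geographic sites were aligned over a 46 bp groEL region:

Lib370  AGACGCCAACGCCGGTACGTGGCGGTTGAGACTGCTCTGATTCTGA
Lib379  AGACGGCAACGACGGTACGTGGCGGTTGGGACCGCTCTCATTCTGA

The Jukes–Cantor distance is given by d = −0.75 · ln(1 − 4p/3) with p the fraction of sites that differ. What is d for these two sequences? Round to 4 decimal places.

The sequences differ at positions 6 (C/G), 12 (C/A), 29 (A/G), 33 (T/C), 39 (G/C).
p = 5/46 = 0.108696.
d = −0.75 · ln(1 − (4/3)·0.108696) = −0.75 · ln(0.855072) = −0.75 · (-0.156570) = 0.1174.

0.1174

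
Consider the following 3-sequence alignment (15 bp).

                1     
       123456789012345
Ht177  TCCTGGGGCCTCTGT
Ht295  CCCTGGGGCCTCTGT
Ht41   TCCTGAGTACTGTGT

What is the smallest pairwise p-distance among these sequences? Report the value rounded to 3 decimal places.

0.067

Pairwise Hamming distances:
  Ht177 vs Ht295: 1
  Ht177 vs Ht41: 4
  Ht295 vs Ht41: 5
The smallest is 1 mismatch, between Ht177 and Ht295; p = 1/15 = 0.067.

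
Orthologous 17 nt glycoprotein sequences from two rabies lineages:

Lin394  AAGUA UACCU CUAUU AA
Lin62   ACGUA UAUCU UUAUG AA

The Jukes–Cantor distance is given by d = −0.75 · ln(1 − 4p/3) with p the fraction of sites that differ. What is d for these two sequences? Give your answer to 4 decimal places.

0.2824

Differing sites — 2:A/C; 8:C/U; 11:C/U; 15:U/G.
p = 4/17 = 0.235294.
d = −0.75 · ln(1 − (4/3)·0.235294) = −0.75 · ln(0.686275) = −0.75 · (-0.376477) = 0.2824.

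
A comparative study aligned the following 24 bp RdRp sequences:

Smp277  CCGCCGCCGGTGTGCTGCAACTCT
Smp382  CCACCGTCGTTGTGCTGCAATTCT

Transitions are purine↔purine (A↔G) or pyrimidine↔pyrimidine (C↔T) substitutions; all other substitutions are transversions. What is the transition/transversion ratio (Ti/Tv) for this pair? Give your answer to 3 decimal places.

Mismatches occur at site 3 (G/A, transition), site 7 (C/T, transition), site 10 (G/T, transversion), site 21 (C/T, transition).
Of the 4 differences, 3 transitions and 1 transversion, so Ti/Tv = 3/1 = 3.000.

3.000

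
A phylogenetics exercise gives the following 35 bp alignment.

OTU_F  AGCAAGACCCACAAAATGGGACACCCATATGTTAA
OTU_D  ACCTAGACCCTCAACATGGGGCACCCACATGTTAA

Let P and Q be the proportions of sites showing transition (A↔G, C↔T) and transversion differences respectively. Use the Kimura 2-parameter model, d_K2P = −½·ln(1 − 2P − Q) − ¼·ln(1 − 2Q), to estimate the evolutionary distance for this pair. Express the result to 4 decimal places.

Mismatches occur at site 2 (G↔C, transversion), site 4 (A↔T, transversion), site 11 (A↔T, transversion), site 15 (A↔C, transversion), site 21 (A↔G, transition), site 28 (T↔C, transition).
Of the 6 differences, 2 transitions and 4 transversions over 35 sites: P = 2/35 = 0.057143, Q = 4/35 = 0.114286.
d = −0.5·ln(0.771428) − 0.25·ln(0.771428) = −0.5·(-0.259512) − 0.25·(-0.259512) = 0.1946.

0.1946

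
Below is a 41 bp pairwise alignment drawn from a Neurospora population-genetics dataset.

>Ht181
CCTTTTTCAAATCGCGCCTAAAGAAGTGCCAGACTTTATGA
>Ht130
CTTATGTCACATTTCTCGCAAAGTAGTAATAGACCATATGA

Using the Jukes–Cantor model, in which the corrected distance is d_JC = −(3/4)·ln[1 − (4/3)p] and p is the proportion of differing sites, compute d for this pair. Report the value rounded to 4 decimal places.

The sequences differ at positions 2 (C/T), 4 (T/A), 6 (T/G), 10 (A/C), 13 (C/T), 14 (G/T), 16 (G/T), 18 (C/G), 19 (T/C), 24 (A/T), 28 (G/A), 29 (C/A), 30 (C/T), 35 (T/C), 36 (T/A).
p = 15/41 = 0.365854.
d = −0.75 · ln(1 − (4/3)·0.365854) = −0.75 · ln(0.512195) = −0.75 · (-0.669050) = 0.5018.

0.5018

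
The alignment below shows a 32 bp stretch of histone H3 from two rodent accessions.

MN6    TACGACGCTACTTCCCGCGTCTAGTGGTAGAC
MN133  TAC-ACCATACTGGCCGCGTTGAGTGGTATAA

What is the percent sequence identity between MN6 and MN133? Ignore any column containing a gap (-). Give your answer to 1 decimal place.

Excluding the 1 gap column leaves 31 comparable sites.
Differing sites — 7:G/C; 8:C/A; 13:T/G; 14:C/G; 21:C/T; 22:T/G; 30:G/T; 32:C/A.
23 of the 31 comparable sites match, so the percent identity is 23/31 × 100 = 74.2%.

74.2%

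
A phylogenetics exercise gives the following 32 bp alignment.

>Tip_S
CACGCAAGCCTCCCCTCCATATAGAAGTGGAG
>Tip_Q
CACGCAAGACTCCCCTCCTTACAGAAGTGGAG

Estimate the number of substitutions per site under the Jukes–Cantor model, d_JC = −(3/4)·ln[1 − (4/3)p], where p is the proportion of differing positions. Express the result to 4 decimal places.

Mismatches occur at site 9 (C→A), site 19 (A→T), site 22 (T→C).
p = 3/32 = 0.093750.
d = −0.75 · ln(1 − (4/3)·0.093750) = −0.75 · ln(0.875000) = −0.75 · (-0.133531) = 0.1001.

0.1001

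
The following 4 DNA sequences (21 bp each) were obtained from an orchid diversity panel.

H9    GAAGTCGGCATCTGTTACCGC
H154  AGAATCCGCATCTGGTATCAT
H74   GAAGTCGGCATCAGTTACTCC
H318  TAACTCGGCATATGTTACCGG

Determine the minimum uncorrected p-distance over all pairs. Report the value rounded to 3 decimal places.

Pairwise Hamming distances:
  H9 vs H154: 8
  H9 vs H74: 3
  H9 vs H318: 4
  H154 vs H74: 10
  H154 vs H318: 9
  H74 vs H318: 7
The smallest is 3 mismatches, between H9 and H74; p = 3/21 = 0.143.

0.143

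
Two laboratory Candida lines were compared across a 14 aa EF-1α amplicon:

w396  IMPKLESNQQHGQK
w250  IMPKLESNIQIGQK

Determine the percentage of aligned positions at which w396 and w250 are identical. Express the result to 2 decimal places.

The sequences differ at positions 9 (Q/I), 11 (H/I).
12 of the 14 sites match, so the percent identity is 12/14 × 100 = 85.71%.

85.71%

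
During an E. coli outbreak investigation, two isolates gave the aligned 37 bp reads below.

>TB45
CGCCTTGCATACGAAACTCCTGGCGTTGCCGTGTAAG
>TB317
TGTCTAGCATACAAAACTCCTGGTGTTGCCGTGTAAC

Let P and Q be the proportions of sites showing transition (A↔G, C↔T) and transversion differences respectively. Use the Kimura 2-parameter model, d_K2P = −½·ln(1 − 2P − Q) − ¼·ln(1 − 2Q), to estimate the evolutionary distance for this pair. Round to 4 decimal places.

0.1861

Mismatches occur at site 1 (C/T, transition), site 3 (C/T, transition), site 6 (T/A, transversion), site 13 (G/A, transition), site 24 (C/T, transition), site 37 (G/C, transversion).
Of the 6 differences, 4 transitions and 2 transversions over 37 sites: P = 4/37 = 0.108108, Q = 2/37 = 0.054054.
d = −0.5·ln(0.729730) − 0.25·ln(0.891892) = −0.5·(-0.315081) − 0.25·(-0.114410) = 0.1861.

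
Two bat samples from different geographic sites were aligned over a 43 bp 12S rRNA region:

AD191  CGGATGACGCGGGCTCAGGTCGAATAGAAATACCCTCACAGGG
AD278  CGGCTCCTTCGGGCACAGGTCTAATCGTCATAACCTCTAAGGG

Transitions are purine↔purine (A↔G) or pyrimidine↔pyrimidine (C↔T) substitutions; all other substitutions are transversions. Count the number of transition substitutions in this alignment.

1

Differing sites — 4:A/C (Tv); 6:G/C (Tv); 7:A/C (Tv); 8:C/T (Ti); 9:G/T (Tv); 15:T/A (Tv); 22:G/T (Tv); 26:A/C (Tv); 28:A/T (Tv); 29:A/C (Tv); 33:C/A (Tv); 38:A/T (Tv); 39:C/A (Tv).
Of the 13 differences, 1 transition and 12 transversions, so the answer is 1.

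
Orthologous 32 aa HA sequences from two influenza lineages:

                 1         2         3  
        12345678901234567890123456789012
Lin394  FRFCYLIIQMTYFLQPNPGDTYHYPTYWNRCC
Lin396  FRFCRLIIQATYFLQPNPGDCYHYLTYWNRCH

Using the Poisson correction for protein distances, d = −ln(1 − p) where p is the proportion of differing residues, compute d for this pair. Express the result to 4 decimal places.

The sequences differ at positions 5 (Y/R), 10 (M/A), 21 (T/C), 25 (P/L), 32 (C/H).
p = 5/32 = 0.156250.
d = −ln(1 − 0.156250) = −ln(0.843750) = 0.1699.

0.1699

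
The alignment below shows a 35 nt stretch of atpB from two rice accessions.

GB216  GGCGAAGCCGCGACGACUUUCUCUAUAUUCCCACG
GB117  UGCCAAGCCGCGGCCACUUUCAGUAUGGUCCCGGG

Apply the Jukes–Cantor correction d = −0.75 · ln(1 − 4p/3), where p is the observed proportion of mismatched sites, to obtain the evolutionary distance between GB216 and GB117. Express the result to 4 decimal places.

0.3597

Mismatches occur at site 1 (G↔U), site 4 (G↔C), site 13 (A↔G), site 15 (G↔C), site 22 (U↔A), site 23 (C↔G), site 27 (A↔G), site 28 (U↔G), site 33 (A↔G), site 34 (C↔G).
p = 10/35 = 0.285714.
d = −0.75 · ln(1 − (4/3)·0.285714) = −0.75 · ln(0.619048) = −0.75 · (-0.479572) = 0.3597.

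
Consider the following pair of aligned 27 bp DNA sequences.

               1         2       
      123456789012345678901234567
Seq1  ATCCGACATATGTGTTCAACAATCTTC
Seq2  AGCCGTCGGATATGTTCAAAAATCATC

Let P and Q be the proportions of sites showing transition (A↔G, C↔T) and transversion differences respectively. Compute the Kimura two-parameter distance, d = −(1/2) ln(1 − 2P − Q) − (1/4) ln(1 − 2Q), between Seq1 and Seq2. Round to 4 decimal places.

Mismatches occur at site 2 (T↔G, transversion), site 6 (A↔T, transversion), site 8 (A↔G, transition), site 9 (T↔G, transversion), site 12 (G↔A, transition), site 20 (C↔A, transversion), site 25 (T↔A, transversion).
Of the 7 differences, 2 transitions and 5 transversions over 27 sites: P = 2/27 = 0.074074, Q = 5/27 = 0.185185.
d = −0.5·ln(0.666667) − 0.25·ln(0.629630) = −0.5·(-0.405465) − 0.25·(-0.462623) = 0.3184.

0.3184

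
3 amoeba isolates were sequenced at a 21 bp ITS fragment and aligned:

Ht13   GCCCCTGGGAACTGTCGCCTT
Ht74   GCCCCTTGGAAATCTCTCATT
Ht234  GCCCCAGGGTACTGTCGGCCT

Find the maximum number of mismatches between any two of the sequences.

Pairwise Hamming distances:
  Ht13 vs Ht74: 5
  Ht13 vs Ht234: 4
  Ht74 vs Ht234: 9
The largest is 9, between Ht74 and Ht234.

9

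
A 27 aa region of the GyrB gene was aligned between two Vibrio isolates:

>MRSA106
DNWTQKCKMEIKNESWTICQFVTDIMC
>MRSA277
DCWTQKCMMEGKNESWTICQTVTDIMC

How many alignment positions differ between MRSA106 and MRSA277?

4

Differing sites — 2:N/C; 8:K/M; 11:I/G; 21:F/T.
That gives 4 mismatches out of 27 aligned sites, so the Hamming distance is 4.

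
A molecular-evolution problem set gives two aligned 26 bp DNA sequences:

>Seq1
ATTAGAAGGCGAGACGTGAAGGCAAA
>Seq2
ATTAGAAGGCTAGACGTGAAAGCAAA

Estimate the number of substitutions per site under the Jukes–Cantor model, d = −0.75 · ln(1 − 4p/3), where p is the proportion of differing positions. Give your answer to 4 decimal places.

Differing sites — 11:G/T; 21:G/A.
p = 2/26 = 0.076923.
d = −0.75 · ln(1 − (4/3)·0.076923) = −0.75 · ln(0.897436) = −0.75 · (-0.108213) = 0.0812.

0.0812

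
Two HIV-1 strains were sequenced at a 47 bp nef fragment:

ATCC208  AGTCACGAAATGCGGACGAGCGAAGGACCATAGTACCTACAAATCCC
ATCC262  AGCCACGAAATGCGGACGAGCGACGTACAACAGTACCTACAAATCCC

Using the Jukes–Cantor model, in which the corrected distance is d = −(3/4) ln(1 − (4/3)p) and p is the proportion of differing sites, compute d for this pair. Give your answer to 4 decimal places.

The sequences differ at positions 3 (T/C), 24 (A/C), 26 (G/T), 29 (C/A), 31 (T/C).
p = 5/47 = 0.106383.
d = −0.75 · ln(1 − (4/3)·0.106383) = −0.75 · ln(0.858156) = −0.75 · (-0.152969) = 0.1147.

0.1147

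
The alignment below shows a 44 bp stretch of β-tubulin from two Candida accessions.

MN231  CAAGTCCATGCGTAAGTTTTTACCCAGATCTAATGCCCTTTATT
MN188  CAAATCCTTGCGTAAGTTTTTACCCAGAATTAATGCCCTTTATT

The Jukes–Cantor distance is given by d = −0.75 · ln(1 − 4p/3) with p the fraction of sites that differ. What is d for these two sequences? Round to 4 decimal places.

Differing sites — 4:G/A; 8:A/T; 29:T/A; 30:C/T.
p = 4/44 = 0.090909.
d = −0.75 · ln(1 − (4/3)·0.090909) = −0.75 · ln(0.878788) = −0.75 · (-0.129212) = 0.0969.

0.0969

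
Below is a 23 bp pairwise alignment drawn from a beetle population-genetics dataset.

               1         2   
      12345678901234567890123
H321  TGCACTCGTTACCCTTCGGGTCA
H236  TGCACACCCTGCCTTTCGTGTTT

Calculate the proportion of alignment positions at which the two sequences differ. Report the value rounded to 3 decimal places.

0.348

Differing sites — 6:T/A; 8:G/C; 9:T/C; 11:A/G; 14:C/T; 19:G/T; 22:C/T; 23:A/T.
There are 8 differences over 23 sites, so p = 8/23 = 0.348.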